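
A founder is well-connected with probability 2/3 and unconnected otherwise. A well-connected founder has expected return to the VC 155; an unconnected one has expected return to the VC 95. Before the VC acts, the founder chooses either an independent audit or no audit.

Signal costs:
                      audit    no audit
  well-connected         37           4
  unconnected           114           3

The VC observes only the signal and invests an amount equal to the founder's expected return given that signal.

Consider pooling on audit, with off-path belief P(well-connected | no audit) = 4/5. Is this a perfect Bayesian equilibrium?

On the equilibrium path (audit) the VC holds the prior 2/3 and pays 2/3·155 + 1/3·95 = 135. Off-path (no audit) belief 4/5 gives 4/5·155 + 1/5·95 = 143.
Well-connected: audit gives 135 − 37 = 98; no audit gives 143 − 4 = 139. Deviates. ✗
Unconnected: audit gives 135 − 114 = 21; no audit gives 143 − 3 = 140. Deviates. ✗

No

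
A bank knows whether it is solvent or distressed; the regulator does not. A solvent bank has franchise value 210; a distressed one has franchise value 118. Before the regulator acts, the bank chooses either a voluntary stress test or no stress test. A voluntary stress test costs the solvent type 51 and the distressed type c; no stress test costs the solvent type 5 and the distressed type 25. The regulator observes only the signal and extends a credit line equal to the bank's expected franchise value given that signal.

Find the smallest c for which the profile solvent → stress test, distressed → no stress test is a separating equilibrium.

117

Under separation: stress test → solvent (pays 210); no stress test → distressed (pays 118).
Solvent: 210 − 51 = 159 ≥ 118 − 5 = 113. Holds regardless of c. ✓
Distressed: 118 − 25 ≥ 210 − c, so c ≥ 210 − 93 = 117.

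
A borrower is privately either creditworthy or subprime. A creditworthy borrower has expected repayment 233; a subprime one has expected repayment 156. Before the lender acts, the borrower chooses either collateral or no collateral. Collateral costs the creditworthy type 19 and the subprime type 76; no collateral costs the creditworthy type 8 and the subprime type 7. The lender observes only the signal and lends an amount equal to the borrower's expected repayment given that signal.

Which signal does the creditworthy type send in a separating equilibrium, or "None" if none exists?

None

Try creditworthy → collateral, subprime → no collateral:
  If types separate, collateral earns payment 233 and no collateral earns 156.
  Creditworthy: collateral gives 233 − 19 = 214; no collateral gives 156 − 8 = 148. No deviation. ✓
  Subprime: no collateral gives 156 − 7 = 149; collateral gives 233 − 76 = 157. Would deviate. ✗
Try creditworthy → no collateral, subprime → collateral:
  If types separate, no collateral earns payment 233 and collateral earns 156.
  Creditworthy: no collateral gives 233 − 8 = 225; collateral gives 156 − 19 = 137. No deviation. ✓
  Subprime: collateral gives 156 − 76 = 80; no collateral gives 233 − 7 = 226. Would deviate. ✗
Neither assignment is incentive-compatible.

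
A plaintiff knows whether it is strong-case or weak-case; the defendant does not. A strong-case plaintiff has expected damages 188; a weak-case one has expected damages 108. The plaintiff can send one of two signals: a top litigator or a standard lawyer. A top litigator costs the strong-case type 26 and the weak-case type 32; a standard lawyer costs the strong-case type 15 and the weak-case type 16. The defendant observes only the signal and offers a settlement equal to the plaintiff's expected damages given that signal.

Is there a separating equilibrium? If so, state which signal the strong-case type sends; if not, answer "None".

None

Try strong-case → top litigator, weak-case → standard lawyer:
  Under separation the defendant infers type exactly: top litigator → strong-case (pays 188), standard lawyer → weak-case (pays 108).
  Strong-case: top litigator gives 188 − 26 = 162; standard lawyer gives 108 − 15 = 93. No deviation. ✓
  Weak-case: standard lawyer gives 108 − 16 = 92; top litigator gives 188 − 32 = 156. Would deviate. ✗
Try strong-case → standard lawyer, weak-case → top litigator:
  Under separation the defendant infers type exactly: standard lawyer → strong-case (pays 188), top litigator → weak-case (pays 108).
  Strong-case: standard lawyer gives 188 − 15 = 173; top litigator gives 108 − 26 = 82. No deviation. ✓
  Weak-case: top litigator gives 108 − 32 = 76; standard lawyer gives 188 − 16 = 172. Would deviate. ✗
Neither assignment is incentive-compatible.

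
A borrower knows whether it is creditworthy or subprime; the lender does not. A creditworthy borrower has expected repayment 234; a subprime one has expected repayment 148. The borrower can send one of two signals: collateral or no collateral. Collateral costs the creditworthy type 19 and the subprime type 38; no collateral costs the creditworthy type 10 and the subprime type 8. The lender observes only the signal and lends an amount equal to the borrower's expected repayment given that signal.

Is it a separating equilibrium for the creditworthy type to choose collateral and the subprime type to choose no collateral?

No

Under separation the lender infers type exactly: collateral → creditworthy (pays 234), no collateral → subprime (pays 148).
Creditworthy: collateral gives 234 − 19 = 215; no collateral gives 148 − 10 = 138. No deviation. ✓
Subprime: no collateral gives 148 − 8 = 140; collateral gives 234 − 38 = 196. Would deviate. ✗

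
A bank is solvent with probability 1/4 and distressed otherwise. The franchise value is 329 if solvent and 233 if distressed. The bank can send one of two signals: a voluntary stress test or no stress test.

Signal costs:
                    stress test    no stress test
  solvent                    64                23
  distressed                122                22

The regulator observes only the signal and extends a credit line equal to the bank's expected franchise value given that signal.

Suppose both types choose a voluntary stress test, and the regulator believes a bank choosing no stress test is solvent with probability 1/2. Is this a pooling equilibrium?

No

On the equilibrium path (stress test) the regulator holds the prior 1/4 and pays 1/4·329 + 3/4·233 = 257. Off-path (no stress test) belief 1/2 gives 1/2·329 + 1/2·233 = 281.
Solvent: stress test gives 257 − 64 = 193; no stress test gives 281 − 23 = 258. Deviates. ✗
Distressed: stress test gives 257 − 122 = 135; no stress test gives 281 − 22 = 259. Deviates. ✗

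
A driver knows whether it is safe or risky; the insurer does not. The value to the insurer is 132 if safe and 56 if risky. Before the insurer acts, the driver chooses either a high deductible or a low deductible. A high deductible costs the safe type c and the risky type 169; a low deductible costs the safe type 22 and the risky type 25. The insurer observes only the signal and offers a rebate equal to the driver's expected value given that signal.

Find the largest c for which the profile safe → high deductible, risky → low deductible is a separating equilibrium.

Under separation: high deductible → safe (pays 132); low deductible → risky (pays 56).
Risky: 56 − 25 = 31 ≥ 132 − 169 = -37. Holds regardless of c. ✓
Safe: 132 − c ≥ 56 − 22, so c ≤ 132 − 34 = 98.

98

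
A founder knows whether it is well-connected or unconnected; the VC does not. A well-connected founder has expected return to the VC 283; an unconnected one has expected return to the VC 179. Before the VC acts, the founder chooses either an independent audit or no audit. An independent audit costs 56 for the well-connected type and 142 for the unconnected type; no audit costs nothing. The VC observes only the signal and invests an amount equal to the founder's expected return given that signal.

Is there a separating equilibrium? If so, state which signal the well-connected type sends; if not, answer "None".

Try well-connected → audit, unconnected → no audit:
  Under separation the VC infers type exactly: audit → well-connected (pays 283), no audit → unconnected (pays 179).
  Well-connected: audit gives 283 − 56 = 227; no audit gives 179 − 0 = 179. No deviation. ✓
  Unconnected: no audit gives 179 − 0 = 179; audit gives 283 − 142 = 141. No deviation. ✓
Both hold — the well-connected type sends audit.

audit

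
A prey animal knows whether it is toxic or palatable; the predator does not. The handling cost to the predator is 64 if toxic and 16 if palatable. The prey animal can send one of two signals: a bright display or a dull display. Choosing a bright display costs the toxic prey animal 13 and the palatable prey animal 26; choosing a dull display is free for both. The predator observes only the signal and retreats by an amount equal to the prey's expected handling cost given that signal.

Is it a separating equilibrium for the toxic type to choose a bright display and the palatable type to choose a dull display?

Under separation the predator infers type exactly: bright display → toxic (pays 64), dull display → palatable (pays 16).
Toxic: bright display gives 64 − 13 = 51; dull display gives 16 − 0 = 16. No deviation. ✓
Palatable: dull display gives 16 − 0 = 16; bright display gives 64 − 26 = 38. Would deviate. ✗

No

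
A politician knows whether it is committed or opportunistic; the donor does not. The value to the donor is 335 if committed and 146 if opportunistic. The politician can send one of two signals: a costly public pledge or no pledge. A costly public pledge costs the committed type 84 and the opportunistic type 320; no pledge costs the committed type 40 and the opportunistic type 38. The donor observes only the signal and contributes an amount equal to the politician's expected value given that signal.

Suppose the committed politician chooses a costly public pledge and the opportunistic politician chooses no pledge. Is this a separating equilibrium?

Yes

Under separation the donor infers type exactly: pledge → committed (pays 335), no pledge → opportunistic (pays 146).
Committed: pledge gives 335 − 84 = 251; no pledge gives 146 − 40 = 106. No deviation. ✓
Opportunistic: no pledge gives 146 − 38 = 108; pledge gives 335 − 320 = 15. No deviation. ✓
Neither type gains from mimicking the other.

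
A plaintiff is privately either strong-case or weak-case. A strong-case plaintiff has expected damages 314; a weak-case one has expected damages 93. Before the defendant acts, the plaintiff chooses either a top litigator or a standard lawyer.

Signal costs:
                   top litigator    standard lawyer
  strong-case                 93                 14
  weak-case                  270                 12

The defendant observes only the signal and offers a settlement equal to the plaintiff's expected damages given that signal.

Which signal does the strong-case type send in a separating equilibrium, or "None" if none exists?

Try strong-case → top litigator, weak-case → standard lawyer:
  Under separation the defendant infers type exactly: top litigator → strong-case (pays 314), standard lawyer → weak-case (pays 93).
  Strong-case: top litigator gives 314 − 93 = 221; standard lawyer gives 93 − 14 = 79. No deviation. ✓
  Weak-case: standard lawyer gives 93 − 12 = 81; top litigator gives 314 − 270 = 44. No deviation. ✓
Both hold — the strong-case type sends top litigator.

top litigator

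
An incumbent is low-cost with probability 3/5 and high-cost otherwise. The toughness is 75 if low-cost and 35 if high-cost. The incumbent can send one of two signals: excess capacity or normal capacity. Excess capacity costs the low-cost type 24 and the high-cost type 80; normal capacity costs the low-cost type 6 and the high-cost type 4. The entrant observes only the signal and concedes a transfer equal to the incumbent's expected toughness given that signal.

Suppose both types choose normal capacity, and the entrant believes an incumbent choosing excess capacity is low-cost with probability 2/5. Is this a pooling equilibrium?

At the pooled signal (normal capacity) the entrant holds the prior 3/5 and pays 3/5·75 + 2/5·35 = 59. Off-path (excess capacity) belief 2/5 gives 2/5·75 + 3/5·35 = 51.
Low-cost: normal capacity gives 59 − 6 = 53; excess capacity gives 51 − 24 = 27. Stays. ✓
High-cost: normal capacity gives 59 − 4 = 55; excess capacity gives 51 − 80 = -29. Stays. ✓

Yes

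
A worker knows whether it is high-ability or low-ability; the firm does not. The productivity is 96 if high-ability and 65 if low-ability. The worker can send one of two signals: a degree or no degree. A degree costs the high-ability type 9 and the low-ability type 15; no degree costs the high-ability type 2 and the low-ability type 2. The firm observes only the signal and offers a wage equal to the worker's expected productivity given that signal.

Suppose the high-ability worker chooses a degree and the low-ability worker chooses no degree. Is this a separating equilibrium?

No

Under separation the firm infers type exactly: degree → high-ability (pays 96), no degree → low-ability (pays 65).
High-ability: degree gives 96 − 9 = 87; no degree gives 65 − 2 = 63. No deviation. ✓
Low-ability: no degree gives 65 − 2 = 63; degree gives 96 − 15 = 81. Would deviate. ✗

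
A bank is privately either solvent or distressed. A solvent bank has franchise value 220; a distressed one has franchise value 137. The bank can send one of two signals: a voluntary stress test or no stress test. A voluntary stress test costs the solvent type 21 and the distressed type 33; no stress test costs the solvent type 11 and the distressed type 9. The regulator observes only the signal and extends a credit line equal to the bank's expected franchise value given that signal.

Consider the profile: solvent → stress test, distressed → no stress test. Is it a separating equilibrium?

If types separate, stress test earns payment 220 and no stress test earns 137.
Solvent: stress test gives 220 − 21 = 199; no stress test gives 137 − 11 = 126. No deviation. ✓
Distressed: no stress test gives 137 − 9 = 128; stress test gives 220 − 33 = 187. Would deviate. ✗

No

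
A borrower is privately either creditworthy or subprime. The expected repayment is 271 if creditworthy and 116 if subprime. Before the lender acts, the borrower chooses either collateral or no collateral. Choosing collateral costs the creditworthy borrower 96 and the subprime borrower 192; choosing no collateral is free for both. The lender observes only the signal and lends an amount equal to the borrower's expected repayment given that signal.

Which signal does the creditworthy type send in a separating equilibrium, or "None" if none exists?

Try creditworthy → collateral, subprime → no collateral:
  Under separation the lender infers type exactly: collateral → creditworthy (pays 271), no collateral → subprime (pays 116).
  Creditworthy: collateral gives 271 − 96 = 175; no collateral gives 116 − 0 = 116. No deviation. ✓
  Subprime: no collateral gives 116 − 0 = 116; collateral gives 271 − 192 = 79. No deviation. ✓
Both hold — the creditworthy type sends collateral.

collateral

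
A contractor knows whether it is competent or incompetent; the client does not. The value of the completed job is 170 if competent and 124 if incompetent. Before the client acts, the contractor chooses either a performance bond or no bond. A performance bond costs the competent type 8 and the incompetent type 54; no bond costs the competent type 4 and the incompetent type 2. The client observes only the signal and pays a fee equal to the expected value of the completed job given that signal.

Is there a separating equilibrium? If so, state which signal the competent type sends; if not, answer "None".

bond

Try competent → bond, incompetent → no bond:
  If types separate, bond earns payment 170 and no bond earns 124.
  Competent: bond gives 170 − 8 = 162; no bond gives 124 − 4 = 120. No deviation. ✓
  Incompetent: no bond gives 124 − 2 = 122; bond gives 170 − 54 = 116. No deviation. ✓
Both hold — the competent type sends bond.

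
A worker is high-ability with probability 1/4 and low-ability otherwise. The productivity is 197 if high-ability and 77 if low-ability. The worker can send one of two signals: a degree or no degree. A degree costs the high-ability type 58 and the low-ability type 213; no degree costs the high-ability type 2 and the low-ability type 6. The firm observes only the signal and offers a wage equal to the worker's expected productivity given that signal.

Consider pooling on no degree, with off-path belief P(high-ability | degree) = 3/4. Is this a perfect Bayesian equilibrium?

No

On the equilibrium path (no degree) the firm holds the prior 1/4 and pays 1/4·197 + 3/4·77 = 107. Off-path (degree) belief 3/4 gives 3/4·197 + 1/4·77 = 167.
High-ability: no degree gives 107 − 2 = 105; degree gives 167 − 58 = 109. Deviates. ✗
Low-ability: no degree gives 107 − 6 = 101; degree gives 167 − 213 = -46. Stays. ✓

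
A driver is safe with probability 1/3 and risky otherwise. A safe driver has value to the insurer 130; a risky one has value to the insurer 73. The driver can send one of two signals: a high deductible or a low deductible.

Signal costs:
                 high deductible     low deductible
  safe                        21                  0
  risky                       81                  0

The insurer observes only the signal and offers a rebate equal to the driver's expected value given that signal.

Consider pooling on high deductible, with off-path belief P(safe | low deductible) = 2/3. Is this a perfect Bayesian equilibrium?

No

At the pooled signal (high deductible) the insurer holds the prior 1/3 and pays 1/3·130 + 2/3·73 = 92. Off-path (low deductible) belief 2/3 gives 2/3·130 + 1/3·73 = 111.
Safe: high deductible gives 92 − 21 = 71; low deductible gives 111 − 0 = 111. Deviates. ✗
Risky: high deductible gives 92 − 81 = 11; low deductible gives 111 − 0 = 111. Deviates. ✗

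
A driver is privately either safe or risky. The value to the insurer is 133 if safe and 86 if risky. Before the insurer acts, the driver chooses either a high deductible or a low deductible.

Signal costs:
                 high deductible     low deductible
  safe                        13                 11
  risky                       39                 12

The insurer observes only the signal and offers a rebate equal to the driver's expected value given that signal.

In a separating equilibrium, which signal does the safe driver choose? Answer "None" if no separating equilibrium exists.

None

Try safe → high deductible, risky → low deductible:
  If types separate, high deductible earns payment 133 and low deductible earns 86.
  Safe: high deductible gives 133 − 13 = 120; low deductible gives 86 − 11 = 75. No deviation. ✓
  Risky: low deductible gives 86 − 12 = 74; high deductible gives 133 − 39 = 94. Would deviate. ✗
Try safe → low deductible, risky → high deductible:
  If types separate, low deductible earns payment 133 and high deductible earns 86.
  Safe: low deductible gives 133 − 11 = 122; high deductible gives 86 − 13 = 73. No deviation. ✓
  Risky: high deductible gives 86 − 39 = 47; low deductible gives 133 − 12 = 121. Would deviate. ✗
Neither assignment is incentive-compatible.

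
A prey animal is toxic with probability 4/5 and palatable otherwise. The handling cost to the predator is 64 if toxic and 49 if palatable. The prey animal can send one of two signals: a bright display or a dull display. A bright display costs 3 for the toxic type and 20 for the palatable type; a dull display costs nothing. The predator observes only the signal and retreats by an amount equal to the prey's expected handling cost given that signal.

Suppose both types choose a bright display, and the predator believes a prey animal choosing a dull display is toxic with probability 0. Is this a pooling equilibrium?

No

At the pooled signal (bright display) the predator holds the prior 4/5 and pays 4/5·64 + 1/5·49 = 61. Off-path (dull display) belief 0 gives 0·64 + 1·49 = 49.
Toxic: bright display gives 61 − 3 = 58; dull display gives 49 − 0 = 49. Stays. ✓
Palatable: bright display gives 61 − 20 = 41; dull display gives 49 − 0 = 49. Deviates. ✗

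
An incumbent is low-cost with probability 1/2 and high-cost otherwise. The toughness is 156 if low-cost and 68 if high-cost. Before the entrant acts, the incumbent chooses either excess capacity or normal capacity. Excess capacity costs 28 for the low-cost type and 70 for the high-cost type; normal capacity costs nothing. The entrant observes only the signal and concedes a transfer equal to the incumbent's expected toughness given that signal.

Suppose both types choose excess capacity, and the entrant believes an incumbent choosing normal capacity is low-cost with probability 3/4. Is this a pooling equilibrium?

At the pooled signal (excess capacity) the entrant holds the prior 1/2 and pays 1/2·156 + 1/2·68 = 112. Off-path (normal capacity) belief 3/4 gives 3/4·156 + 1/4·68 = 134.
Low-cost: excess capacity gives 112 − 28 = 84; normal capacity gives 134 − 0 = 134. Deviates. ✗
High-cost: excess capacity gives 112 − 70 = 42; normal capacity gives 134 − 0 = 134. Deviates. ✗

No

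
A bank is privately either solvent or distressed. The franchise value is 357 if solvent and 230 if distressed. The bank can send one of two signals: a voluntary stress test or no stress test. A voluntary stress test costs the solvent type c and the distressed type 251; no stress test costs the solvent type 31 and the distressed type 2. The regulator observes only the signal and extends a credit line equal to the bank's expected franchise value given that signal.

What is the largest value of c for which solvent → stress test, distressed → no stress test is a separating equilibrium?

Under separation: stress test → solvent (pays 357); no stress test → distressed (pays 230).
Distressed: 230 − 2 = 228 ≥ 357 − 251 = 106. Holds regardless of c. ✓
Solvent: 357 − c ≥ 230 − 31, so c ≤ 357 − 199 = 158.

158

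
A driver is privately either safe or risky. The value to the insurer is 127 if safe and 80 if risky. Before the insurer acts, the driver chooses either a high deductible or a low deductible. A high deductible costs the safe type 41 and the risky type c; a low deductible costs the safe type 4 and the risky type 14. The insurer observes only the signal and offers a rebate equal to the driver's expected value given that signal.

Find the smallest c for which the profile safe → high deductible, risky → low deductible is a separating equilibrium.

Under separation: high deductible → safe (pays 127); low deductible → risky (pays 80).
Safe: 127 − 41 = 86 ≥ 80 − 4 = 76. Holds regardless of c. ✓
Risky: 80 − 14 ≥ 127 − c, so c ≥ 127 − 66 = 61.

61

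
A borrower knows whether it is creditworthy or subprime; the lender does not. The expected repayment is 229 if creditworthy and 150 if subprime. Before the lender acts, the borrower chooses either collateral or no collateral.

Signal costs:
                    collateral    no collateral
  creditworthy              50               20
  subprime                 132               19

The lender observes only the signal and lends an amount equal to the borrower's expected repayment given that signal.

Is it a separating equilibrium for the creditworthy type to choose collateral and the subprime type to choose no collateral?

Under separation the lender infers type exactly: collateral → creditworthy (pays 229), no collateral → subprime (pays 150).
Creditworthy: collateral gives 229 − 50 = 179; no collateral gives 150 − 20 = 130. No deviation. ✓
Subprime: no collateral gives 150 − 19 = 131; collateral gives 229 − 132 = 97. No deviation. ✓
Both incentive constraints hold.

Yes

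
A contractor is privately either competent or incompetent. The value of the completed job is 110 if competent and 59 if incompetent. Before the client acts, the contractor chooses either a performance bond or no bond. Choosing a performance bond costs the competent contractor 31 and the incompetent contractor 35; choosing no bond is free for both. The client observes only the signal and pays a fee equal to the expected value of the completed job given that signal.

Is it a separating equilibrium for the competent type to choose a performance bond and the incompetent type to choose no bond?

Under separation the client infers type exactly: bond → competent (pays 110), no bond → incompetent (pays 59).
Competent: bond gives 110 − 31 = 79; no bond gives 59 − 0 = 59. No deviation. ✓
Incompetent: no bond gives 59 − 0 = 59; bond gives 110 − 35 = 75. Would deviate. ✗

No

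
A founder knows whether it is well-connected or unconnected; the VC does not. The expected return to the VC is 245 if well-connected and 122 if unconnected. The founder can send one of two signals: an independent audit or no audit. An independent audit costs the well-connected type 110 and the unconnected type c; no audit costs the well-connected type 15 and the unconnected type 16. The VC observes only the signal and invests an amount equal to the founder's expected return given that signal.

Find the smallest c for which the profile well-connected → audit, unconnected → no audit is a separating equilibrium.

Under separation: audit → well-connected (pays 245); no audit → unconnected (pays 122).
Well-connected: 245 − 110 = 135 ≥ 122 − 15 = 107. Holds regardless of c. ✓
Unconnected: 122 − 16 ≥ 245 − c, so c ≥ 245 − 106 = 139.

139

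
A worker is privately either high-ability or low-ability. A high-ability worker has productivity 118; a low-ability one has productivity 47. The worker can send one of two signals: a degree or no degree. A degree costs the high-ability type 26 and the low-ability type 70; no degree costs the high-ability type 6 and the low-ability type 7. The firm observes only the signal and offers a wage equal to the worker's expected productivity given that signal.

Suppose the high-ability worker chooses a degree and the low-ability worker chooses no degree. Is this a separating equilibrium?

If types separate, degree earns payment 118 and no degree earns 47.
High-ability: degree gives 118 − 26 = 92; no degree gives 47 − 6 = 41. No deviation. ✓
Low-ability: no degree gives 47 − 7 = 40; degree gives 118 − 70 = 48. Would deviate. ✗

No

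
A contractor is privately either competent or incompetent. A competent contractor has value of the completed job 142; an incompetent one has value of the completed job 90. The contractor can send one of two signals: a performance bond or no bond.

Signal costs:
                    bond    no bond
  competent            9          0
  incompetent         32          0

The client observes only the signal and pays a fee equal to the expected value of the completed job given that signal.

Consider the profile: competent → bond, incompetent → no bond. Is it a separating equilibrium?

If types separate, bond earns payment 142 and no bond earns 90.
Competent: bond gives 142 − 9 = 133; no bond gives 90 − 0 = 90. No deviation. ✓
Incompetent: no bond gives 90 − 0 = 90; bond gives 142 − 32 = 110. Would deviate. ✗

No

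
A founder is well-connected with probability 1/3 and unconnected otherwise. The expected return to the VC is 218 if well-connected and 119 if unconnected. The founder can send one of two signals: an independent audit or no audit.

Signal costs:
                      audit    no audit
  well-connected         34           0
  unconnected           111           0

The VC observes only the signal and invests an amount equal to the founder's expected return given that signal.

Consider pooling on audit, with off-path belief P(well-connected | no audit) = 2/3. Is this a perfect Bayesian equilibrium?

No

On the equilibrium path (audit) the VC holds the prior 1/3 and pays 1/3·218 + 2/3·119 = 152. Off-path (no audit) belief 2/3 gives 2/3·218 + 1/3·119 = 185.
Well-connected: audit gives 152 − 34 = 118; no audit gives 185 − 0 = 185. Deviates. ✗
Unconnected: audit gives 152 − 111 = 41; no audit gives 185 − 0 = 185. Deviates. ✗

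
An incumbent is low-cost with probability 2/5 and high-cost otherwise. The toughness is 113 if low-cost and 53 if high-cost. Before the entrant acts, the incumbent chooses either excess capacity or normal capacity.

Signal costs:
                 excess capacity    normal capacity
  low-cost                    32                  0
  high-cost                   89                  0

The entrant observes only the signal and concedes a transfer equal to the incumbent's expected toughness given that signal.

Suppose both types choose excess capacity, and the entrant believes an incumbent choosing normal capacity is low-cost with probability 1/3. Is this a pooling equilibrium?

On the equilibrium path (excess capacity) the entrant holds the prior 2/5 and pays 2/5·113 + 3/5·53 = 77. Off-path (normal capacity) belief 1/3 gives 1/3·113 + 2/3·53 = 73.
Low-cost: excess capacity gives 77 − 32 = 45; normal capacity gives 73 − 0 = 73. Deviates. ✗
High-cost: excess capacity gives 77 − 89 = -12; normal capacity gives 73 − 0 = 73. Deviates. ✗

No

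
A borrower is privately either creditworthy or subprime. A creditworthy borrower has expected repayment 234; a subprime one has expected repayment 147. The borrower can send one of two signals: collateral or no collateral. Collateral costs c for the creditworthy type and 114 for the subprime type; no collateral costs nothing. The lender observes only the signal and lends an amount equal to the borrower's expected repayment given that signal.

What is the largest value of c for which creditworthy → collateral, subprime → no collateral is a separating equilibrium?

Under separation: collateral → creditworthy (pays 234); no collateral → subprime (pays 147).
Subprime: 147 − 0 = 147 ≥ 234 − 114 = 120. Holds regardless of c. ✓
Creditworthy: 234 − c ≥ 147 − 0, so c ≤ 234 − 147 = 87.

87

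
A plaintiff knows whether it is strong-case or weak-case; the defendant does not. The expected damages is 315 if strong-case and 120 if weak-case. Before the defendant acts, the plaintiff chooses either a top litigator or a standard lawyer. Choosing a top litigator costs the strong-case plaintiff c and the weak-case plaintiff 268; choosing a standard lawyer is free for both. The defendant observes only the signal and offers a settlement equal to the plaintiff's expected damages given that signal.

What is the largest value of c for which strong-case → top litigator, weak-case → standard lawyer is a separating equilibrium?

Under separation: top litigator → strong-case (pays 315); standard lawyer → weak-case (pays 120).
Weak-case: 120 − 0 = 120 ≥ 315 − 268 = 47. Holds regardless of c. ✓
Strong-case: 315 − c ≥ 120 − 0, so c ≤ 315 − 120 = 195.

195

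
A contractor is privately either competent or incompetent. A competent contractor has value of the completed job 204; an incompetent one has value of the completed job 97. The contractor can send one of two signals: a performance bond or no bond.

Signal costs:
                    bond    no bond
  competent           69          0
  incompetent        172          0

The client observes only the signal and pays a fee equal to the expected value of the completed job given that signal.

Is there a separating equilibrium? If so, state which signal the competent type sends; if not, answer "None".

Try competent → bond, incompetent → no bond:
  If types separate, bond earns payment 204 and no bond earns 97.
  Competent: bond gives 204 − 69 = 135; no bond gives 97 − 0 = 97. No deviation. ✓
  Incompetent: no bond gives 97 − 0 = 97; bond gives 204 − 172 = 32. No deviation. ✓
Both hold — the competent type sends bond.

bond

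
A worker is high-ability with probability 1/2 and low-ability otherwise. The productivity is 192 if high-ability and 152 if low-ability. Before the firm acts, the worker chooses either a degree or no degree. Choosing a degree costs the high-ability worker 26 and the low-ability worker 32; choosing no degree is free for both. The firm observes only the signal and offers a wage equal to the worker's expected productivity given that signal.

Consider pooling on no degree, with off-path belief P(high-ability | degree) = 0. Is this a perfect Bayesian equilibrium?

Yes

At the pooled signal (no degree) the firm holds the prior 1/2 and pays 1/2·192 + 1/2·152 = 172. Off-path (degree) belief 0 gives 0·192 + 1·152 = 152.
High-ability: no degree gives 172 − 0 = 172; degree gives 152 − 26 = 126. Stays. ✓
Low-ability: no degree gives 172 − 0 = 172; degree gives 152 − 32 = 120. Stays. ✓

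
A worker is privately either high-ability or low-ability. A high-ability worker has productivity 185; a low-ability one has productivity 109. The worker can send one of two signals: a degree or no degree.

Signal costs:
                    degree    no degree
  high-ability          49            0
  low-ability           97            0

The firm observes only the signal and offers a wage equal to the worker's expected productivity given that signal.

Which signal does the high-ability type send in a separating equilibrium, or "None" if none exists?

degree

Try high-ability → degree, low-ability → no degree:
  Under separation the firm infers type exactly: degree → high-ability (pays 185), no degree → low-ability (pays 109).
  High-ability: degree gives 185 − 49 = 136; no degree gives 109 − 0 = 109. No deviation. ✓
  Low-ability: no degree gives 109 − 0 = 109; degree gives 185 − 97 = 88. No deviation. ✓
Both hold — the high-ability type sends degree.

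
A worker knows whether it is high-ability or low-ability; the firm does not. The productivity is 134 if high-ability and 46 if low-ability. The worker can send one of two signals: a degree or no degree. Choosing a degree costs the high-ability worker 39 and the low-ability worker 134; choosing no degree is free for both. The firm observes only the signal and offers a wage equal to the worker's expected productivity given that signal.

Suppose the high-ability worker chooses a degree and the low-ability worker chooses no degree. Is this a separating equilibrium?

If types separate, degree earns payment 134 and no degree earns 46.
High-ability: degree gives 134 − 39 = 95; no degree gives 46 − 0 = 46. No deviation. ✓
Low-ability: no degree gives 46 − 0 = 46; degree gives 134 − 134 = 0. No deviation. ✓
Neither type gains from mimicking the other.

Yes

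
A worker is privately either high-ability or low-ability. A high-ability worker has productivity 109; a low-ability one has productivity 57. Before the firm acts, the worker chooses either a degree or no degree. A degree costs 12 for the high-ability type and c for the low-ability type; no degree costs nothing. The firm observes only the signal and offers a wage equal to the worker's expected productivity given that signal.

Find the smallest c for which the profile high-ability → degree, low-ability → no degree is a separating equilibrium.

52

Under separation: degree → high-ability (pays 109); no degree → low-ability (pays 57).
High-ability: 109 − 12 = 97 ≥ 57 − 0 = 57. Holds regardless of c. ✓
Low-ability: 57 − 0 ≥ 109 − c, so c ≥ 109 − 57 = 52.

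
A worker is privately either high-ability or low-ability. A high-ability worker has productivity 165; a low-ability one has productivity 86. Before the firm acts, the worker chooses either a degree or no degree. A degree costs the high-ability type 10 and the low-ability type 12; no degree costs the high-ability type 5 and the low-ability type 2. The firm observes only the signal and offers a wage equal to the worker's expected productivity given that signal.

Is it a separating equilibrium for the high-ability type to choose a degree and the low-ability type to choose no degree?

No

Under separation the firm infers type exactly: degree → high-ability (pays 165), no degree → low-ability (pays 86).
High-ability: degree gives 165 − 10 = 155; no degree gives 86 − 5 = 81. No deviation. ✓
Low-ability: no degree gives 86 − 2 = 84; degree gives 165 − 12 = 153. Would deviate. ✗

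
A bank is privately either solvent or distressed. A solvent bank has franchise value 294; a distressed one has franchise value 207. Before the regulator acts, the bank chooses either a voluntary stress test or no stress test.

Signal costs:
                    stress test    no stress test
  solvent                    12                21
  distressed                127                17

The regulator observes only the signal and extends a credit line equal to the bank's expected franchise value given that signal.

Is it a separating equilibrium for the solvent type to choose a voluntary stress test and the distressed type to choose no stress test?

Yes

If types separate, stress test earns payment 294 and no stress test earns 207.
Solvent: stress test gives 294 − 12 = 282; no stress test gives 207 − 21 = 186. No deviation. ✓
Distressed: no stress test gives 207 − 17 = 190; stress test gives 294 − 127 = 167. No deviation. ✓
Neither type gains from mimicking the other.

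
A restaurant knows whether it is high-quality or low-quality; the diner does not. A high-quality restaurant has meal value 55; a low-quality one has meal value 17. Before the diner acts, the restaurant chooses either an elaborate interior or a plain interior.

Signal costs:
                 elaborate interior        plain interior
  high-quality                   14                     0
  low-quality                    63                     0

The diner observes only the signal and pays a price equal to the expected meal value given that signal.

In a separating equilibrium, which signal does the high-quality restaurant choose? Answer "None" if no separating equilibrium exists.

elaborate interior

Try high-quality → elaborate interior, low-quality → plain interior:
  Under separation the diner infers type exactly: elaborate interior → high-quality (pays 55), plain interior → low-quality (pays 17).
  High-quality: elaborate interior gives 55 − 14 = 41; plain interior gives 17 − 0 = 17. No deviation. ✓
  Low-quality: plain interior gives 17 − 0 = 17; elaborate interior gives 55 − 63 = -8. No deviation. ✓
Both hold — the high-quality type sends elaborate interior.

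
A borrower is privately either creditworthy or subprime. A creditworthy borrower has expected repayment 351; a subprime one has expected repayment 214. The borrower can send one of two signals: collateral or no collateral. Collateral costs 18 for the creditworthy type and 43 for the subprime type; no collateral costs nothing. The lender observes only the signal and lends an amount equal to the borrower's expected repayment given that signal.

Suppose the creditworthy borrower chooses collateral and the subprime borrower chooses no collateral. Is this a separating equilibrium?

Under separation the lender infers type exactly: collateral → creditworthy (pays 351), no collateral → subprime (pays 214).
Creditworthy: collateral gives 351 − 18 = 333; no collateral gives 214 − 0 = 214. No deviation. ✓
Subprime: no collateral gives 214 − 0 = 214; collateral gives 351 − 43 = 308. Would deviate. ✗

No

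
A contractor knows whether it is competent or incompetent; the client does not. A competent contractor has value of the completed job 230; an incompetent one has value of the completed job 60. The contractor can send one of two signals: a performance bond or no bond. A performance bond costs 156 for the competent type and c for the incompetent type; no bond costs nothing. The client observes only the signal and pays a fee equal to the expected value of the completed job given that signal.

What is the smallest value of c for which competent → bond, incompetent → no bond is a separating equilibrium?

170

Under separation: bond → competent (pays 230); no bond → incompetent (pays 60).
Competent: 230 − 156 = 74 ≥ 60 − 0 = 60. Holds regardless of c. ✓
Incompetent: 60 − 0 ≥ 230 − c, so c ≥ 230 − 60 = 170.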